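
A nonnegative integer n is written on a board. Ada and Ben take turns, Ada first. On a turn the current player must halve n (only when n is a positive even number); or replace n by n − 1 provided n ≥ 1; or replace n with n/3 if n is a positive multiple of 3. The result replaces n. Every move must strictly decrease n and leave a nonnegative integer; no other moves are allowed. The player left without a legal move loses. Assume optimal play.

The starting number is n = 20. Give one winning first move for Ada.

Build the W/L table. Terminal = L. A non-terminal position is W if it has a move to some L; otherwise it is L.
n=0: no move → L
n=1: reaches L-position 0 → W
n=2: only reaches 1(W), which is W → L
n=3: reaches L-position 2 → W
n=4: reaches L-position 2 → W
n=5: only reaches 4(W), which is W → L
n=6: reaches L-position 2 → W
n=7: only reaches 6(W), which is W → L
n=8: reaches L-position 7 → W
n=9: only reaches 3(W), 8(W), all W → L
n=10: reaches L-position 5 → W
n=11: only reaches 10(W), which is W → L
n=12: reaches L-position 11 → W
n=13: only reaches 12(W), which is W → L
n=14: reaches L-position 7 → W
n=15: reaches L-position 5 → W
n=16: only reaches 8(W), 15(W), all W → L
n=17: reaches L-position 16 → W
n=18: reaches L-position 9 → W
n=19: only reaches 18(W), which is W → L
n=20: reaches L-position 19 → W
From 20, the L positions reachable in one move are: 19.

Move to 19.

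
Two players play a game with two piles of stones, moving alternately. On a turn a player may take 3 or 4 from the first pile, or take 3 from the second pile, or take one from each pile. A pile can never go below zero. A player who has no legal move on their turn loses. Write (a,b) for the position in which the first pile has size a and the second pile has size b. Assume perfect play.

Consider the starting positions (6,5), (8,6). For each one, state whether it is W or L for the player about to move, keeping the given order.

Work bottom-up. With no move the player to move loses. Otherwise the position is W if at least one move leads to an L position for the opponent, and L if every move leads to a W.
No move ever increases a pile, so every position that can arise here has a ≤ 8 and b ≤ 6; it is enough to label the cells with 0 ≤ a ≤ 8 and 0 ≤ b ≤ 6.
Every move lowers a or b (never raises either), so fill the grid row by row in increasing a, and left to right within a row: each cell's successors are then already labelled.
      b=0  b=1  b=2  b=3  b=4  b=5  b=6
a=0:    L    L    L    W    W    W    L
a=1:    L    W    W    W    L    L    L
a=2:    L    W    L    W    L    W    W
a=3:    W    W    W    W    L    W    W
a=4:    W    W    W    L    W    W    W
a=5:    W    L    W    L    W    W    W
a=6:    W    L    W    L    W    L    W
a=7:    L    L    W    W    W    L    W
a=8:    L    W    W    W    L    L    W
Cells with no legal move (terminal, hence L): (0,0), (0,1), (0,2), (1,0), (2,0).
The remaining L cells, each justified by listing all of its moves:
(0,6): →(0,3)(W) only, which is W, so L
(1,4): →(1,1)(W), (0,3)(W) — all W, so L
(1,5): →(1,2)(W), (0,4)(W) — all W, so L
(1,6): →(1,3)(W), (0,5)(W) — all W, so L
(2,2): →(1,1)(W) only, which is W, so L
(2,4): →(2,1)(W), (1,3)(W) — all W, so L
(3,4): →(0,4)(W), (3,1)(W), (2,3)(W) — all W, so L
(4,3): →(1,3)(W), (0,3)(W), (4,0)(W), (3,2)(W) — all W, so L
(5,1): →(2,1)(W), (1,1)(W), (4,0)(W) — all W, so L
(5,3): →(2,3)(W), (1,3)(W), (5,0)(W), (4,2)(W) — all W, so L
(6,1): →(3,1)(W), (2,1)(W), (5,0)(W) — all W, so L
(6,3): →(3,3)(W), (2,3)(W), (6,0)(W), (5,2)(W) — all W, so L
(6,5): →(3,5)(W), (2,5)(W), (6,2)(W), (5,4)(W) — all W, so L
(7,0): →(4,0)(W), (3,0)(W) — all W, so L
(7,1): →(4,1)(W), (3,1)(W), (6,0)(W) — all W, so L
(7,5): →(4,5)(W), (3,5)(W), (7,2)(W), (6,4)(W) — all W, so L
(8,0): →(5,0)(W), (4,0)(W) — all W, so L
(8,4): →(5,4)(W), (4,4)(W), (8,1)(W), (7,3)(W) — all W, so L
(8,5): →(5,5)(W), (4,5)(W), (8,2)(W), (7,4)(W) — all W, so L
Every other cell has at least one move into one of the L cells above, so it is W.
(6,5): one of the L cells justified above, so L
(8,6): the move to (7,5) reaches an L cell, so W

(6,5): L, (8,6): W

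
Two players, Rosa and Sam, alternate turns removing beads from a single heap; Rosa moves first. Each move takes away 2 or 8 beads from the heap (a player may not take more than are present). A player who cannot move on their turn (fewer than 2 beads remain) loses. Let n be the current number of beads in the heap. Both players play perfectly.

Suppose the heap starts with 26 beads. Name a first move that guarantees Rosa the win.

Build the W/L table. Terminal = L. A non-terminal position is W if it has a move to some L; otherwise it is L.
n=0: no move → L
n=1: no move → L
n=2: →0(L), so W
n=3: →1(L), so W
n=4: →2(W) only, which is W, so L
n=5: →3(W) only, which is W, so L
n=6: →4(L), so W
n=7: →5(L), so W
n=8: →0(L), so W
n=9: →1(L), so W
n=10: →8(W), 2(W) — all W, so L
n=11: →9(W), 3(W) — all W, so L
n=12: →10(L), so W
n=13: →11(L), so W
n=14: →12(W), 6(W) — all W, so L
n=15: →13(W), 7(W) — all W, so L
n=16: →14(L), so W
n=17: →15(L), so W
n=18: →10(L), so W
n=19: →11(L), so W
n=20: →18(W), 12(W) — all W, so L
n=21: →19(W), 13(W) — all W, so L
n=22: →20(L), so W
n=23: →21(L), so W
n=24: →22(W), 16(W) — all W, so L
n=25: →23(W), 17(W) — all W, so L
n=26: →24(L), so W
From 26, the L positions reachable in one move are: 24.

Remove 2, leaving 24.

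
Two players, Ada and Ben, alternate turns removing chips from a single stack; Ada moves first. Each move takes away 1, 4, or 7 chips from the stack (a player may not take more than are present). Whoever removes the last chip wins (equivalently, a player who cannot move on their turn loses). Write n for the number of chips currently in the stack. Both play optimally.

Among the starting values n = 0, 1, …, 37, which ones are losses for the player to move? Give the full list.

Classify positions by backward induction: terminal positions (no move available) are L. From any other position, the mover wins iff some move reaches an L.
n=0: no move → L
n=1: reaches L-position 0 → W
n=2: only reaches 1(W), which is W → L
n=3: reaches L-position 2 → W
n=4: reaches L-position 0 → W
n=5: only reaches 4(W), 1(W), all W → L
n=6: reaches L-position 5 → W
n=7: reaches L-position 0 → W
n=8: only reaches 7(W), 4(W), 1(W), all W → L
n=9: reaches L-position 8 → W
n=10: only reaches 9(W), 6(W), 3(W), all W → L
n=11: reaches L-position 10 → W
n=12: reaches L-position 8 → W
n=13: only reaches 12(W), 9(W), 6(W), all W → L
n=14: reaches L-position 13 → W
n=15: reaches L-position 8 → W
n=16: only reaches 15(W), 12(W), 9(W), all W → L
n=17: reaches L-position 16 → W
n=18: only reaches 17(W), 14(W), 11(W), all W → L
n=19: reaches L-position 18 → W
n=20: reaches L-position 16 → W
n=21: only reaches 20(W), 17(W), 14(W), all W → L
n=22: reaches L-position 21 → W
n=23: reaches L-position 16 → W
n=24: only reaches 23(W), 20(W), 17(W), all W → L
n=25: reaches L-position 24 → W
n=26: only reaches 25(W), 22(W), 19(W), all W → L
n=27: reaches L-position 26 → W
n=28: reaches L-position 24 → W
n=29: only reaches 28(W), 25(W), 22(W), all W → L
n=30: reaches L-position 29 → W
n=31: reaches L-position 24 → W
n=32: only reaches 31(W), 28(W), 25(W), all W → L
n=33: reaches L-position 32 → W
n=34: only reaches 33(W), 30(W), 27(W), all W → L
n=35: reaches L-position 34 → W
n=36: reaches L-position 32 → W
n=37: only reaches 36(W), 33(W), 30(W), all W → L
Reading off the rows marked L gives the requested list; there are 15 such values of n.

0, 2, 5, 8, 10, 13, 16, 18, 21, 24, 26, 29, 32, 34, 37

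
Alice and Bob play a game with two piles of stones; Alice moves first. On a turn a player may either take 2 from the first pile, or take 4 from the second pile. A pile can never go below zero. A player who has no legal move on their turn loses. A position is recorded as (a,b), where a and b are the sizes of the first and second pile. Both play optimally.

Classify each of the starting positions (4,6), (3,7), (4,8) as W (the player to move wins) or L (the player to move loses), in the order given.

(4,6): W, (3,7): L, (4,8): L

Positions with no move are L. A position that does have a move is losing for the player to move precisely when every available move leads to a winning position for the opponent. Fill in the labels:
No move ever increases a pile, so every position that can arise here has a ≤ 4 and b ≤ 8; it is enough to label the cells with 0 ≤ a ≤ 4 and 0 ≤ b ≤ 8.
Every move lowers a or b (never raises either), so fill the grid row by row in increasing a, and left to right within a row: each cell's successors are then already labelled.
      b=0  b=1  b=2  b=3  b=4  b=5  b=6  b=7  b=8
a=0:    L    L    L    L    W    W    W    W    L
a=1:    L    L    L    L    W    W    W    W    L
a=2:    W    W    W    W    L    L    L    L    W
a=3:    W    W    W    W    L    L    L    L    W
a=4:    L    L    L    L    W    W    W    W    L
Cells with no legal move (terminal, hence L): (0,0), (0,1), (0,2), (0,3), (1,0), (1,1), (1,2), (1,3).
The remaining L cells, each justified by listing all of its moves:
(0,8): the only move is to (0,4)(W), a W ⇒ L
(1,8): the only move is to (1,4)(W), a W ⇒ L
(2,4): moves to (0,4)(W), (2,0)(W); every one is W ⇒ L
(2,5): moves to (0,5)(W), (2,1)(W); every one is W ⇒ L
(2,6): moves to (0,6)(W), (2,2)(W); every one is W ⇒ L
(2,7): moves to (0,7)(W), (2,3)(W); every one is W ⇒ L
(3,4): moves to (1,4)(W), (3,0)(W); every one is W ⇒ L
(3,5): moves to (1,5)(W), (3,1)(W); every one is W ⇒ L
(3,6): moves to (1,6)(W), (3,2)(W); every one is W ⇒ L
(3,7): moves to (1,7)(W), (3,3)(W); every one is W ⇒ L
(4,0): the only move is to (2,0)(W), a W ⇒ L
(4,1): the only move is to (2,1)(W), a W ⇒ L
(4,2): the only move is to (2,2)(W), a W ⇒ L
(4,3): the only move is to (2,3)(W), a W ⇒ L
(4,8): moves to (2,8)(W), (4,4)(W); every one is W ⇒ L
Every other cell has at least one move into one of the L cells above, so it is W.
(4,6): the move to (2,6) reaches an L cell, so W
(3,7): one of the L cells justified above, so L
(4,8): one of the L cells justified above, so L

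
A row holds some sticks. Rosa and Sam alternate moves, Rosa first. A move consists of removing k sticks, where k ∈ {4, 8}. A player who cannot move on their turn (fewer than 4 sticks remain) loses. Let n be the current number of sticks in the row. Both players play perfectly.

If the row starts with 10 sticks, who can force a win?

Rosa wins.

Classify positions by backward induction: terminal positions (no move available) are L. From any other position, the mover wins iff some move reaches an L.
n=0: no move → L
n=1: no move → L
n=2: no move → L
n=3: no move → L
n=4: reaches L-position 0 → W
n=5: reaches L-position 1 → W
n=6: reaches L-position 2 → W
n=7: reaches L-position 3 → W
n=8: reaches L-position 0 → W
n=9: reaches L-position 1 → W
n=10: reaches L-position 2 → W
The starting position 10 is W: Rosa should remove 8, leaving 2, handing over an L position.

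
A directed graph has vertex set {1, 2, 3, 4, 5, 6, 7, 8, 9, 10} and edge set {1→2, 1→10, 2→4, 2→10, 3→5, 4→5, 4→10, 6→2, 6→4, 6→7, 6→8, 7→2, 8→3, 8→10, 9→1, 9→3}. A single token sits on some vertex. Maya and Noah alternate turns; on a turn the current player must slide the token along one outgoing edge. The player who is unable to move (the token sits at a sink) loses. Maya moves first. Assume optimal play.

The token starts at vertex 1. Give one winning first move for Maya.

Move to 10.

Work bottom-up. With no move the player to move loses. Otherwise the position is W if at least one move leads to an L position for the opponent, and L if every move leads to a W.
Every edge goes from a vertex to one that appears earlier in the order 5, 10, 3, 4, 8, 2, 1, 7, 6, 9, so processing vertices in that order labels each vertex after all of its successors.
5: no outgoing edge → L
10: no outgoing edge → L
3: reaches L-position 5 → W
4: reaches L-position 10 → W
8: reaches L-position 10 → W
2: reaches L-position 10 → W
1: reaches L-position 10 → W
7: only reaches 2(W), which is W → L
6: reaches L-position 7 → W
9: only reaches 1(W), 3(W), all W → L
From 1, the L positions reachable in one move are: 10.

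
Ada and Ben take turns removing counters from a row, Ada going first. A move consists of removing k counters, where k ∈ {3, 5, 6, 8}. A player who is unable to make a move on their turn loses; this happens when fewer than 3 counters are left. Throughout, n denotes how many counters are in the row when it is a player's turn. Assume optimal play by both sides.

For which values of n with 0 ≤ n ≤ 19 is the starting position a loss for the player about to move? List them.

Label each position W (a win for the player to move) or L (a loss). A position with no legal move is L; any other position is W exactly when some move reaches an L, and L when every move reaches a W.
n=0: no move → L
n=1: no move → L
n=2: no move → L
n=3: reaches L-position 0 → W
n=4: reaches L-position 1 → W
n=5: reaches L-position 2 → W
n=6: reaches L-position 1 → W
n=7: reaches L-position 2 → W
n=8: reaches L-position 2 → W
n=9: reaches L-position 1 → W
n=10: reaches L-position 2 → W
n=11: only reaches 8(W), 6(W), 5(W), 3(W), all W → L
n=12: only reaches 9(W), 7(W), 6(W), 4(W), all W → L
n=13: only reaches 10(W), 8(W), 7(W), 5(W), all W → L
n=14: reaches L-position 11 → W
n=15: reaches L-position 12 → W
n=16: reaches L-position 13 → W
n=17: reaches L-position 12 → W
n=18: reaches L-position 13 → W
n=19: reaches L-position 13 → W
The losing starting values of n are exactly the entries labelled L in this table (6 of them).

0, 1, 2, 11, 12, 13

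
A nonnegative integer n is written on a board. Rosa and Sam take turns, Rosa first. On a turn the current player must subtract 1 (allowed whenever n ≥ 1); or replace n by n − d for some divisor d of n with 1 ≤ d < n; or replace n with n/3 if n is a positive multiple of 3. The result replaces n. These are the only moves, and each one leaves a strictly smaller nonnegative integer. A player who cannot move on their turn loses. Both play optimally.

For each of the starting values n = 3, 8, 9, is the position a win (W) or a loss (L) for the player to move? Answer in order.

Use the standard recursion: the mover loses at a terminal position; elsewhere, the mover wins exactly when some move hands the opponent an L position.
n=0: no move → L
n=1: →0(L), so W
n=2: →1(W) only, which is W, so L
n=3: →2(L), so W
n=4: →2(L), so W
n=5: →4(W) only, which is W, so L
n=6: →2(L), so W
n=7: →6(W) only, which is W, so L
n=8: →7(L), so W
n=9: →3(W), 6(W), 8(W) — all W, so L

3: W, 8: W, 9: L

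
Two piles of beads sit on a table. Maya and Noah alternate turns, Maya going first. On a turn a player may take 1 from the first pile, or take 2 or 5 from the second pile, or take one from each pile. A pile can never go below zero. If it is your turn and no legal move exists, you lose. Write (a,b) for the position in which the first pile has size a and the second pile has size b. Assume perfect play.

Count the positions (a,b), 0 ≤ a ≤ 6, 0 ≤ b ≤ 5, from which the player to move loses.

14

Label each position W (a win for the player to move) or L (a loss). A position with no legal move is L; any other position is W exactly when some move reaches an L, and L when every move reaches a W.
Every move lowers a or b (never raises either), so fill the grid row by row in increasing a, and left to right within a row: each cell's successors are then already labelled.
      b=0  b=1  b=2  b=3  b=4  b=5
a=0:    L    L    W    W    L    W
a=1:    W    W    W    L    W    W
a=2:    L    L    W    W    W    W
a=3:    W    W    W    L    L    W
a=4:    L    L    W    W    W    W
a=5:    W    W    W    L    L    W
a=6:    L    L    W    W    W    W
Cells with no legal move (terminal, hence L): (0,0), (0,1).
The remaining L cells, each justified by listing all of its moves:
(0,4): only reaches (0,2)(W), which is W → L
(1,3): only reaches (0,3)(W), (1,1)(W), (0,2)(W), all W → L
(2,0): only reaches (1,0)(W), which is W → L
(2,1): only reaches (1,1)(W), (1,0)(W), all W → L
(3,3): only reaches (2,3)(W), (3,1)(W), (2,2)(W), all W → L
(3,4): only reaches (2,4)(W), (3,2)(W), (2,3)(W), all W → L
(4,0): only reaches (3,0)(W), which is W → L
(4,1): only reaches (3,1)(W), (3,0)(W), all W → L
(5,3): only reaches (4,3)(W), (5,1)(W), (4,2)(W), all W → L
(5,4): only reaches (4,4)(W), (5,2)(W), (4,3)(W), all W → L
(6,0): only reaches (5,0)(W), which is W → L
(6,1): only reaches (5,1)(W), (5,0)(W), all W → L
Every other cell has at least one move into one of the L cells above, so it is W.
L cells per row: a=0: 3, a=1: 1, a=2: 2, a=3: 2, a=4: 2, a=5: 2, a=6: 2; total 14.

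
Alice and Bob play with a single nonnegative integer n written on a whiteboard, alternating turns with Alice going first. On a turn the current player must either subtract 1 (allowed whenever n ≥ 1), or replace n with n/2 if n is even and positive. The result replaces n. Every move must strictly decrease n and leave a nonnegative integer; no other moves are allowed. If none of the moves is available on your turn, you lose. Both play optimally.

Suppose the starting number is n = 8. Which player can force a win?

Alice wins.

Compute win/loss labels from the base case upward. A position with no move is L. Any other position is W if it can reach an L in one move, else L.
n=0: no move → L
n=1: W (go to 0, an L position)
n=2: L (sole option 1(W) is W)
n=3: W (go to 2, an L position)
n=4: W (go to 2, an L position)
n=5: L (sole option 4(W) is W)
n=6: W (go to 5, an L position)
n=7: L (sole option 6(W) is W)
n=8: W (go to 7, an L position)
From 8 Alice can move to 7, reaching an L position.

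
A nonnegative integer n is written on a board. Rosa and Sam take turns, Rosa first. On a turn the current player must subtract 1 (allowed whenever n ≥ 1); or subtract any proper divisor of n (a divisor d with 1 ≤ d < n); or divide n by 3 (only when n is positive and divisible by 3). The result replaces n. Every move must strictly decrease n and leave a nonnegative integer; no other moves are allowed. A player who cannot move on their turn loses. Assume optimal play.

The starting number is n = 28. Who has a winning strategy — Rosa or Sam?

Positions with no move are L. A position that does have a move is losing for the player to move precisely when every available move leads to a winning position for the opponent. Fill in the labels:
n=0: no move → L
n=1: →0(L), so W
n=2: →1(W) only, which is W, so L
n=3: →2(L), so W
n=4: →2(L), so W
n=5: →4(W) only, which is W, so L
n=6: →2(L), so W
n=7: →6(W) only, which is W, so L
n=8: →7(L), so W
n=9: →3(W), 6(W), 8(W) — all W, so L
n=10: →5(L), so W
n=11: →10(W) only, which is W, so L
n=12: →9(L), so W
n=13: →12(W) only, which is W, so L
n=14: →7(L), so W
n=15: →5(L), so W
n=16: →8(W), 12(W), 14(W), 15(W) — all W, so L
n=17: →16(L), so W
n=18: →9(L), so W
n=19: →18(W) only, which is W, so L
n=20: →16(L), so W
n=21: →7(L), so W
n=22: →11(L), so W
n=23: →22(W) only, which is W, so L
n=24: →16(L), so W
n=25: →20(W), 24(W) — all W, so L
n=26: →13(L), so W
n=27: →9(L), so W
n=28: →14(W), 21(W), 24(W), 26(W), 27(W) — all W, so L
Every move from 28 reaches a W position, so the mover loses.

Sam wins.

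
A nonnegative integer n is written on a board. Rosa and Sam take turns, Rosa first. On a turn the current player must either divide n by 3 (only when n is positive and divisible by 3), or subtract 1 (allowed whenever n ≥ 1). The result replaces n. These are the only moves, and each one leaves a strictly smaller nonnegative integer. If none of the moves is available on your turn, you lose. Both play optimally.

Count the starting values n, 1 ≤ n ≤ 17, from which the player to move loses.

Label each position W (a win for the player to move) or L (a loss). A position with no legal move is L; any other position is W exactly when some move reaches an L, and L when every move reaches a W.
n=0: no move → L
n=1: can move to 0, which is L ⇒ W
n=2: the only move is to 1(W), a W ⇒ L
n=3: can move to 2, which is L ⇒ W
n=4: the only move is to 3(W), a W ⇒ L
n=5: can move to 4, which is L ⇒ W
n=6: can move to 2, which is L ⇒ W
n=7: the only move is to 6(W), a W ⇒ L
n=8: can move to 7, which is L ⇒ W
n=9: moves to 3(W), 8(W); every one is W ⇒ L
n=10: can move to 9, which is L ⇒ W
n=11: the only move is to 10(W), a W ⇒ L
n=12: can move to 4, which is L ⇒ W
n=13: the only move is to 12(W), a W ⇒ L
n=14: can move to 13, which is L ⇒ W
n=15: moves to 5(W), 14(W); every one is W ⇒ L
n=16: can move to 15, which is L ⇒ W
n=17: the only move is to 16(W), a W ⇒ L
L entries with 1 ≤ n ≤ 17 (n=0 is outside the asked range and is not counted): n = 2, 4, 7, 9, 11, 13, 15, 17; that makes 8.

8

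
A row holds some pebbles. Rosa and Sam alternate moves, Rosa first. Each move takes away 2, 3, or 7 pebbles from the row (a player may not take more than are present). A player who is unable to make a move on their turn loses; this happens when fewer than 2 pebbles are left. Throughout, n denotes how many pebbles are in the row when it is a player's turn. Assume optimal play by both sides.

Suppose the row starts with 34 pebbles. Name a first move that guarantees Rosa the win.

Compute win/loss labels from the base case upward. A position with no move is L. Any other position is W if it can reach an L in one move, else L.
n=0: no move → L
n=1: no move → L
n=2: W (go to 0, an L position)
n=3: W (go to 1, an L position)
n=4: W (go to 1, an L position)
n=5: L (options 3(W), 2(W) are all W)
n=6: L (options 4(W), 3(W) are all W)
n=7: W (go to 5, an L position)
n=8: W (go to 6, an L position)
n=9: W (go to 6, an L position)
n=10: L (options 8(W), 7(W), 3(W) are all W)
n=11: L (options 9(W), 8(W), 4(W) are all W)
n=12: W (go to 10, an L position)
n=13: W (go to 11, an L position)
n=14: W (go to 11, an L position)
n=15: L (options 13(W), 12(W), 8(W) are all W)
n=16: L (options 14(W), 13(W), 9(W) are all W)
n=17: W (go to 15, an L position)
n=18: W (go to 16, an L position)
n=19: W (go to 16, an L position)
n=20: L (options 18(W), 17(W), 13(W) are all W)
n=21: L (options 19(W), 18(W), 14(W) are all W)
n=22: W (go to 20, an L position)
n=23: W (go to 21, an L position)
n=24: W (go to 21, an L position)
n=25: L (options 23(W), 22(W), 18(W) are all W)
n=26: L (options 24(W), 23(W), 19(W) are all W)
n=27: W (go to 25, an L position)
n=28: W (go to 26, an L position)
n=29: W (go to 26, an L position)
n=30: L (options 28(W), 27(W), 23(W) are all W)
n=31: L (options 29(W), 28(W), 24(W) are all W)
n=32: W (go to 30, an L position)
n=33: W (go to 31, an L position)
n=34: W (go to 31, an L position)
From 34, the L positions reachable in one move are: 31.

Remove 3, leaving 31.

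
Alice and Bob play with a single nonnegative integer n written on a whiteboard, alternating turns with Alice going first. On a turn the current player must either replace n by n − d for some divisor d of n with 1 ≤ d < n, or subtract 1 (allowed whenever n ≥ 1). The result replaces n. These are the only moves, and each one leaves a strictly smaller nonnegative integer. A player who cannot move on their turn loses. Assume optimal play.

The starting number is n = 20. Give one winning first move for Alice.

Compute win/loss labels from the base case upward. A position with no move is L. Any other position is W if it can reach an L in one move, else L.
n=0: no move → L
n=1: can move to 0, which is L ⇒ W
n=2: the only move is to 1(W), a W ⇒ L
n=3: can move to 2, which is L ⇒ W
n=4: can move to 2, which is L ⇒ W
n=5: the only move is to 4(W), a W ⇒ L
n=6: can move to 5, which is L ⇒ W
n=7: the only move is to 6(W), a W ⇒ L
n=8: can move to 7, which is L ⇒ W
n=9: moves to 6(W), 8(W); every one is W ⇒ L
n=10: can move to 5, which is L ⇒ W
n=11: the only move is to 10(W), a W ⇒ L
n=12: can move to 9, which is L ⇒ W
n=13: the only move is to 12(W), a W ⇒ L
n=14: can move to 7, which is L ⇒ W
n=15: moves to 10(W), 12(W), 14(W); every one is W ⇒ L
n=16: can move to 15, which is L ⇒ W
n=17: the only move is to 16(W), a W ⇒ L
n=18: can move to 9, which is L ⇒ W
n=19: the only move is to 18(W), a W ⇒ L
n=20: can move to 15, which is L ⇒ W
From 20, the L positions reachable in one move are: 15, 19. Any move reaching one of these is winning.

Move to 15.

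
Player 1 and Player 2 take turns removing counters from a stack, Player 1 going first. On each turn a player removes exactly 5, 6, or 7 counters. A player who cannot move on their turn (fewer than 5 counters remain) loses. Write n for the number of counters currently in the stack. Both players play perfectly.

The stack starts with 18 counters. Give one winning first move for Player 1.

Work bottom-up. With no move the player to move loses. Otherwise the position is W if at least one move leads to an L position for the opponent, and L if every move leads to a W.
n=0: no move → L
n=1: no move → L
n=2: no move → L
n=3: no move → L
n=4: no move → L
n=5: →0(L), so W
n=6: →1(L), so W
n=7: →2(L), so W
n=8: →3(L), so W
n=9: →4(L), so W
n=10: →4(L), so W
n=11: →4(L), so W
n=12: →7(W), 6(W), 5(W) — all W, so L
n=13: →8(W), 7(W), 6(W) — all W, so L
n=14: →9(W), 8(W), 7(W) — all W, so L
n=15: →10(W), 9(W), 8(W) — all W, so L
n=16: →11(W), 10(W), 9(W) — all W, so L
n=17: →12(L), so W
n=18: →13(L), so W
From 18, the L positions reachable in one move are: 13, 12. Any move reaching one of these is winning.

Remove 5, leaving 13.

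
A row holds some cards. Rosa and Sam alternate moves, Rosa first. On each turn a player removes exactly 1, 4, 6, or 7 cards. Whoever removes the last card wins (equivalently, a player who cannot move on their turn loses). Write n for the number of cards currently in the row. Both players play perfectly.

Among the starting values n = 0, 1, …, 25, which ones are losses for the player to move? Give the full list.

Use the standard recursion: the mover loses at a terminal position; elsewhere, the mover wins exactly when some move hands the opponent an L position.
n=0: no move → L
n=1: can move to 0, which is L ⇒ W
n=2: the only move is to 1(W), a W ⇒ L
n=3: can move to 2, which is L ⇒ W
n=4: can move to 0, which is L ⇒ W
n=5: moves to 4(W), 1(W); every one is W ⇒ L
n=6: can move to 5, which is L ⇒ W
n=7: can move to 0, which is L ⇒ W
n=8: can move to 2, which is L ⇒ W
n=9: can move to 5, which is L ⇒ W
n=10: moves to 9(W), 6(W), 4(W), 3(W); every one is W ⇒ L
n=11: can move to 10, which is L ⇒ W
n=12: can move to 5, which is L ⇒ W
n=13: moves to 12(W), 9(W), 7(W), 6(W); every one is W ⇒ L
n=14: can move to 13, which is L ⇒ W
n=15: moves to 14(W), 11(W), 9(W), 8(W); every one is W ⇒ L
n=16: can move to 15, which is L ⇒ W
n=17: can move to 13, which is L ⇒ W
n=18: moves to 17(W), 14(W), 12(W), 11(W); every one is W ⇒ L
n=19: can move to 18, which is L ⇒ W
n=20: can move to 13, which is L ⇒ W
n=21: can move to 15, which is L ⇒ W
n=22: can move to 18, which is L ⇒ W
n=23: moves to 22(W), 19(W), 17(W), 16(W); every one is W ⇒ L
n=24: can move to 23, which is L ⇒ W
n=25: can move to 18, which is L ⇒ W
Reading off the rows marked L gives the requested list; there are 8 such values of n.

0, 2, 5, 10, 13, 15, 18, 23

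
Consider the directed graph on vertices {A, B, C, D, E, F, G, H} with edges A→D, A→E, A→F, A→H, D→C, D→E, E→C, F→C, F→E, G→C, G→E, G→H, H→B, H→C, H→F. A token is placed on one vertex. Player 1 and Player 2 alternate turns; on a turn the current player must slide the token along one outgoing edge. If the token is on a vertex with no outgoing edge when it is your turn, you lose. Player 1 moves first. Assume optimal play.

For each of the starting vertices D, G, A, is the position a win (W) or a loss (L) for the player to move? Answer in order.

D: W, G: W, A: L

Classify positions by backward induction: terminal positions (no move available) are L. From any other position, the mover wins iff some move reaches an L.
Every edge goes from a vertex to one that appears earlier in the order C, B, E, F, D, H, A, G, so processing vertices in that order labels each vertex after all of its successors.
C: no outgoing edge → L
B: no outgoing edge → L
E: reaches L-position C → W
F: reaches L-position C → W
D: reaches L-position C → W
H: reaches L-position B → W
A: only reaches H(W), D(W), F(W), E(W), all W → L
G: reaches L-position C → W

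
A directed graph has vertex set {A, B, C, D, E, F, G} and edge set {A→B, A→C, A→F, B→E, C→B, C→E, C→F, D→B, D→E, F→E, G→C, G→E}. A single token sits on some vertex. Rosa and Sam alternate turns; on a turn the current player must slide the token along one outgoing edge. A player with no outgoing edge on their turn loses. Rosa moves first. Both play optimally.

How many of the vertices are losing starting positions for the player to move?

Classify positions by backward induction: terminal positions (no move available) are L. From any other position, the mover wins iff some move reaches an L.
Every edge goes from a vertex to one that appears earlier in the order E, F, B, C, A, D, G, so processing vertices in that order labels each vertex after all of its successors.
E: no outgoing edge → L
F: →E(L), so W
B: →E(L), so W
C: →E(L), so W
A: →C(W), B(W), F(W) — all W, so L
D: →E(L), so W
G: →E(L), so W
The L vertices are A, E; that is 2 in all.

2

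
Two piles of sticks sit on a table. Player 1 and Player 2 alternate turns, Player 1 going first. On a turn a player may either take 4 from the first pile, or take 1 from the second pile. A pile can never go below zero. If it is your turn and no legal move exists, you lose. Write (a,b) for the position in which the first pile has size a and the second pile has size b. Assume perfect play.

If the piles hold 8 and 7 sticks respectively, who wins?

Player 1 wins.

Work bottom-up. With no move the player to move loses. Otherwise the position is W if at least one move leads to an L position for the opponent, and L if every move leads to a W.
No move ever increases a pile, so every position that can arise here has a ≤ 8 and b ≤ 7; it is enough to label the cells with 0 ≤ a ≤ 8 and 0 ≤ b ≤ 7.
Every move lowers a or b (never raises either), so fill the grid row by row in increasing a, and left to right within a row: each cell's successors are then already labelled.
      b=0  b=1  b=2  b=3  b=4  b=5  b=6  b=7
a=0:    L    W    L    W    L    W    L    W
a=1:    L    W    L    W    L    W    L    W
a=2:    L    W    L    W    L    W    L    W
a=3:    L    W    L    W    L    W    L    W
a=4:    W    L    W    L    W    L    W    L
a=5:    W    L    W    L    W    L    W    L
a=6:    W    L    W    L    W    L    W    L
a=7:    W    L    W    L    W    L    W    L
a=8:    L    W    L    W    L    W    L    W
Cells with no legal move (terminal, hence L): (0,0), (1,0), (2,0), (3,0).
The remaining L cells, each justified by listing all of its moves:
(0,2): only reaches (0,1)(W), which is W → L
(0,4): only reaches (0,3)(W), which is W → L
(0,6): only reaches (0,5)(W), which is W → L
(1,2): only reaches (1,1)(W), which is W → L
(1,4): only reaches (1,3)(W), which is W → L
(1,6): only reaches (1,5)(W), which is W → L
(2,2): only reaches (2,1)(W), which is W → L
(2,4): only reaches (2,3)(W), which is W → L
(2,6): only reaches (2,5)(W), which is W → L
(3,2): only reaches (3,1)(W), which is W → L
(3,4): only reaches (3,3)(W), which is W → L
(3,6): only reaches (3,5)(W), which is W → L
(4,1): only reaches (0,1)(W), (4,0)(W), all W → L
(4,3): only reaches (0,3)(W), (4,2)(W), all W → L
(4,5): only reaches (0,5)(W), (4,4)(W), all W → L
(4,7): only reaches (0,7)(W), (4,6)(W), all W → L
(5,1): only reaches (1,1)(W), (5,0)(W), all W → L
(5,3): only reaches (1,3)(W), (5,2)(W), all W → L
(5,5): only reaches (1,5)(W), (5,4)(W), all W → L
(5,7): only reaches (1,7)(W), (5,6)(W), all W → L
(6,1): only reaches (2,1)(W), (6,0)(W), all W → L
(6,3): only reaches (2,3)(W), (6,2)(W), all W → L
(6,5): only reaches (2,5)(W), (6,4)(W), all W → L
(6,7): only reaches (2,7)(W), (6,6)(W), all W → L
(7,1): only reaches (3,1)(W), (7,0)(W), all W → L
(7,3): only reaches (3,3)(W), (7,2)(W), all W → L
(7,5): only reaches (3,5)(W), (7,4)(W), all W → L
(7,7): only reaches (3,7)(W), (7,6)(W), all W → L
(8,0): only reaches (4,0)(W), which is W → L
(8,2): only reaches (4,2)(W), (8,1)(W), all W → L
(8,4): only reaches (4,4)(W), (8,3)(W), all W → L
(8,6): only reaches (4,6)(W), (8,5)(W), all W → L
Every other cell has at least one move into one of the L cells above, so it is W.
From (8,7) Player 1 can move to (4,7), reaching an L position.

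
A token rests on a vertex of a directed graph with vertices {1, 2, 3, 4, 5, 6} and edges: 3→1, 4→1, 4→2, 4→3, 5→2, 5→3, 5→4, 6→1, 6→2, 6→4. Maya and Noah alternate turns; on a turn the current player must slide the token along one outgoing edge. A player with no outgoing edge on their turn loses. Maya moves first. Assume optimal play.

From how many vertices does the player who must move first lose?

2

Work bottom-up. With no move the player to move loses. Otherwise the position is W if at least one move leads to an L position for the opponent, and L if every move leads to a W.
Every edge goes from a vertex to one that appears earlier in the order 2, 1, 3, 4, 5, 6, so processing vertices in that order labels each vertex after all of its successors.
2: no outgoing edge → L
1: no outgoing edge → L
3: W (go to 1, an L position)
4: W (go to 1, an L position)
5: W (go to 2, an L position)
6: W (go to 1, an L position)
The L vertices are 1, 2; that is 2 in all.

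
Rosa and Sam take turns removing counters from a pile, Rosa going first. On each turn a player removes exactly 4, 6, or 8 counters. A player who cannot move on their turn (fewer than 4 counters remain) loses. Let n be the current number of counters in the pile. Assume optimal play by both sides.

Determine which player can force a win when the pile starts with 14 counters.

Classify positions by backward induction: terminal positions (no move available) are L. From any other position, the mover wins iff some move reaches an L.
n=0: no move → L
n=1: no move → L
n=2: no move → L
n=3: no move → L
n=4: can move to 0, which is L ⇒ W
n=5: can move to 1, which is L ⇒ W
n=6: can move to 2, which is L ⇒ W
n=7: can move to 3, which is L ⇒ W
n=8: can move to 2, which is L ⇒ W
n=9: can move to 3, which is L ⇒ W
n=10: can move to 2, which is L ⇒ W
n=11: can move to 3, which is L ⇒ W
n=12: moves to 8(W), 6(W), 4(W); every one is W ⇒ L
n=13: moves to 9(W), 7(W), 5(W); every one is W ⇒ L
n=14: moves to 10(W), 8(W), 6(W); every one is W ⇒ L
The starting position 14 is L: whatever Rosa does, the opponent receives a W position.

Sam wins.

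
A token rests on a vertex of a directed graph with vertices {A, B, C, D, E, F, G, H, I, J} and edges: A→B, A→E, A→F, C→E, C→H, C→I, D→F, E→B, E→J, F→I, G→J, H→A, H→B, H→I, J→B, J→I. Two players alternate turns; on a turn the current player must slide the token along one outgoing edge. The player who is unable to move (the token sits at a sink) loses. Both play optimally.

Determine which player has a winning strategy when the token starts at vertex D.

The second player wins.

Use the standard recursion: the mover loses at a terminal position; elsewhere, the mover wins exactly when some move hands the opponent an L position.
Every edge goes from a vertex to one that appears earlier in the order I, B, J, F, E, A, G, D, H, C, so processing vertices in that order labels each vertex after all of its successors.
I: no outgoing edge → L
B: no outgoing edge → L
J: can move to B, which is L ⇒ W
F: can move to I, which is L ⇒ W
E: can move to B, which is L ⇒ W
A: can move to B, which is L ⇒ W
G: the only move is to J(W), a W ⇒ L
D: the only move is to F(W), a W ⇒ L
H: can move to B, which is L ⇒ W
C: can move to I, which is L ⇒ W
Every move from D reaches a W position, so the mover loses.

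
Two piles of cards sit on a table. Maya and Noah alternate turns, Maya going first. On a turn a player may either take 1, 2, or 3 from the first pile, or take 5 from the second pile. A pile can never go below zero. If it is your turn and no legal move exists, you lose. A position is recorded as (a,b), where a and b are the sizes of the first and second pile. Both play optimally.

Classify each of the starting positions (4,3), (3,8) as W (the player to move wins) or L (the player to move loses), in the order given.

Label each position W (a win for the player to move) or L (a loss). A position with no legal move is L; any other position is W exactly when some move reaches an L, and L when every move reaches a W.
No move ever increases a pile, so every position that can arise here has a ≤ 4 and b ≤ 8; it is enough to label the cells with 0 ≤ a ≤ 4 and 0 ≤ b ≤ 8.
Every move lowers a or b (never raises either), so fill the grid row by row in increasing a, and left to right within a row: each cell's successors are then already labelled.
      b=0  b=1  b=2  b=3  b=4  b=5  b=6  b=7  b=8
a=0:    L    L    L    L    L    W    W    W    W
a=1:    W    W    W    W    W    L    L    L    L
a=2:    W    W    W    W    W    W    W    W    W
a=3:    W    W    W    W    W    W    W    W    W
a=4:    L    L    L    L    L    W    W    W    W
Cells with no legal move (terminal, hence L): (0,0), (0,1), (0,2), (0,3), (0,4).
The remaining L cells, each justified by listing all of its moves:
(1,5): L (options (0,5)(W), (1,0)(W) are all W)
(1,6): L (options (0,6)(W), (1,1)(W) are all W)
(1,7): L (options (0,7)(W), (1,2)(W) are all W)
(1,8): L (options (0,8)(W), (1,3)(W) are all W)
(4,0): L (options (3,0)(W), (2,0)(W), (1,0)(W) are all W)
(4,1): L (options (3,1)(W), (2,1)(W), (1,1)(W) are all W)
(4,2): L (options (3,2)(W), (2,2)(W), (1,2)(W) are all W)
(4,3): L (options (3,3)(W), (2,3)(W), (1,3)(W) are all W)
(4,4): L (options (3,4)(W), (2,4)(W), (1,4)(W) are all W)
Every other cell has at least one move into one of the L cells above, so it is W.
(4,3): one of the L cells justified above, so L
(3,8): the move to (1,8) reaches an L cell, so W

(4,3): L, (3,8): W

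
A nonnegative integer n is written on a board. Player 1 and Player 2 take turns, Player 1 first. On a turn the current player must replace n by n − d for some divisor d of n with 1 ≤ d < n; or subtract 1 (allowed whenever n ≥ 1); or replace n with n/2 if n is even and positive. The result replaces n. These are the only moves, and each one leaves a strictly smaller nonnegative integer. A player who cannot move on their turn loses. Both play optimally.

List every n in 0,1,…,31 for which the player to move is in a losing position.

0, 2, 5, 7, 9, 11, 13, 15, 17, 19, 21, 23, 25, 27, 29, 31

Work bottom-up. With no move the player to move loses. Otherwise the position is W if at least one move leads to an L position for the opponent, and L if every move leads to a W.
n=0: no move → L
n=1: →0(L), so W
n=2: →1(W) only, which is W, so L
n=3: →2(L), so W
n=4: →2(L), so W
n=5: →4(W) only, which is W, so L
n=6: →5(L), so W
n=7: →6(W) only, which is W, so L
n=8: →7(L), so W
n=9: →6(W), 8(W) — all W, so L
n=10: →5(L), so W
n=11: →10(W) only, which is W, so L
n=12: →9(L), so W
n=13: →12(W) only, which is W, so L
n=14: →7(L), so W
n=15: →10(W), 12(W), 14(W) — all W, so L
n=16: →15(L), so W
n=17: →16(W) only, which is W, so L
n=18: →9(L), so W
n=19: →18(W) only, which is W, so L
n=20: →15(L), so W
n=21: →14(W), 18(W), 20(W) — all W, so L
n=22: →11(L), so W
n=23: →22(W) only, which is W, so L
n=24: →21(L), so W
n=25: →20(W), 24(W) — all W, so L
n=26: →13(L), so W
n=27: →18(W), 24(W), 26(W) — all W, so L
n=28: →21(L), so W
n=29: →28(W) only, which is W, so L
n=30: →15(L), so W
n=31: →30(W) only, which is W, so L
Reading off the rows marked L gives the requested list; there are 16 such values of n.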